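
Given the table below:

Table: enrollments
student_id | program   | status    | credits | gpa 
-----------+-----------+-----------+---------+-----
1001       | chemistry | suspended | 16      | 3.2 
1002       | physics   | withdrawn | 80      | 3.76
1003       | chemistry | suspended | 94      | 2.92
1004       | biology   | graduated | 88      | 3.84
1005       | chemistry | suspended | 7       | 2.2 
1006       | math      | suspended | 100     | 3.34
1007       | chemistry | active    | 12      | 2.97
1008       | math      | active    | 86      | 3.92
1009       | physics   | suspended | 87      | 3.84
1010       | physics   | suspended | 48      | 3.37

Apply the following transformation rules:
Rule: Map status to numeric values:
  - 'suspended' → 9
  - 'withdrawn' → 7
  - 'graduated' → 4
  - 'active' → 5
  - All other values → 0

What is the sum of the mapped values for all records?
75

Step 1: Apply mapping to each record
Step 2: Count by status:
  'suspended': 6 records × 9 = 54
  'withdrawn': 1 records × 7 = 7
  'graduated': 1 records × 4 = 4
  'active': 2 records × 5 = 10
Step 3: Sum all mapped values = 75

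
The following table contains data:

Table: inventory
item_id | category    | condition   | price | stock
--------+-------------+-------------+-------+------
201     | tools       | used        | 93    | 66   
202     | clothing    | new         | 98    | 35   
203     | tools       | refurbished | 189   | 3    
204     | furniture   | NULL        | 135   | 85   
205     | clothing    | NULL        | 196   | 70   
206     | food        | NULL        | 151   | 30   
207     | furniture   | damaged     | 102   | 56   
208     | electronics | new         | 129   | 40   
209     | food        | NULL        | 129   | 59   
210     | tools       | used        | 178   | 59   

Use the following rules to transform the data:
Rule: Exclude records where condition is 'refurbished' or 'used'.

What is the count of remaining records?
7

Step 1: Count records to exclude
  - 1 (refurbished) + 2 (used) = 3 records
Step 2: Total records: 10
Step 3: Remaining = 10 - 3 = 7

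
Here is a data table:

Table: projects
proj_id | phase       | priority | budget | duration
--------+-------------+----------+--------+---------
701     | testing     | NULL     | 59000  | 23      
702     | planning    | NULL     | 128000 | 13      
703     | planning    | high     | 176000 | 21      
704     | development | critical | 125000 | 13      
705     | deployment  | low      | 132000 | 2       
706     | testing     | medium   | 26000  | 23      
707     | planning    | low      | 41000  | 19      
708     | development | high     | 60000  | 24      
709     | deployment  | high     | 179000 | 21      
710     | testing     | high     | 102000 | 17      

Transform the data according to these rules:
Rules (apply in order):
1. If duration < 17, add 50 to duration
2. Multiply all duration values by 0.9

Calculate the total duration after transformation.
293.4

Step 1: Apply Rule 1 - Add 50 to records with duration < 17
  - 3 records affected: 28 + (3 × 50) = 178
  - Unaffected records: 148
  - Sum after Rule 1: 326
Step 2: Apply Rule 2 - Multiply all by 0.9
  - 326 × 0.9 = 293.4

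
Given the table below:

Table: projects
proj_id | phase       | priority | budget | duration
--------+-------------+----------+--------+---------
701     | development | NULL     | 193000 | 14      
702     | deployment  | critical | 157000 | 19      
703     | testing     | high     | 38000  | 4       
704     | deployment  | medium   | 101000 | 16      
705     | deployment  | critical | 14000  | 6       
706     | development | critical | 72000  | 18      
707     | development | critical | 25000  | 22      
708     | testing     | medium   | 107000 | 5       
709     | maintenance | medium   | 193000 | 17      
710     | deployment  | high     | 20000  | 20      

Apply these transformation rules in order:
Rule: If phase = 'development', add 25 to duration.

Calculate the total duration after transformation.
216

Step 1: Count records where phase = 'development': 3
Step 2: Total bonus added: 3 × 25 = 75
Step 3: Original sum of duration: 141
Step 4: Final sum = 141 + 75 = 216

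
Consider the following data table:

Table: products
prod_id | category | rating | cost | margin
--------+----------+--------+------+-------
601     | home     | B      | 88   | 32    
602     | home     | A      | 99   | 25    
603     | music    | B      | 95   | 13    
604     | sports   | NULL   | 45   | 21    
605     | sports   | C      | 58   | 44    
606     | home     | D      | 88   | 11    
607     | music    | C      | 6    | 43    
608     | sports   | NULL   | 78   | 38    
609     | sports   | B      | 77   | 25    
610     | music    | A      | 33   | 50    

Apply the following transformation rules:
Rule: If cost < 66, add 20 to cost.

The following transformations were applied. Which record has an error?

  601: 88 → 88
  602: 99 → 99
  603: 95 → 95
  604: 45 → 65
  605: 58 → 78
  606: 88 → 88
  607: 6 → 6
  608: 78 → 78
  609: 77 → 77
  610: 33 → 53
Record 607 has an error. The correct transformed value should be 26, not 6.

Step 1: Check each record against the rule
Step 2: Record 607 has cost = 6
Step 3: Since 6 < 66, the bonus should have been applied
Step 4: Correct value = 26, but claimed value = 6
Conclusion: Record 607 has the error.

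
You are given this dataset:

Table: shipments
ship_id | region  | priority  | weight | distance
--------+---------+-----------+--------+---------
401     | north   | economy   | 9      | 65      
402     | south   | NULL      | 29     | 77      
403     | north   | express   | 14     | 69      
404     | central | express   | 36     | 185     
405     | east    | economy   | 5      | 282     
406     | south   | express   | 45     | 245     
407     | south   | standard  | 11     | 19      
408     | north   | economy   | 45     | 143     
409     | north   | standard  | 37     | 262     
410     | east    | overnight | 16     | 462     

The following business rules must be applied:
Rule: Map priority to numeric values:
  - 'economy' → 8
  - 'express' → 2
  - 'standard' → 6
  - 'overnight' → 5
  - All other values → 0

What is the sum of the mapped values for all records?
47

Step 1: Apply mapping to each record
Step 2: Count by status:
  'economy': 3 records × 8 = 24
  'express': 3 records × 2 = 6
  'standard': 2 records × 6 = 12
  'overnight': 1 records × 5 = 5
Step 3: Sum all mapped values = 47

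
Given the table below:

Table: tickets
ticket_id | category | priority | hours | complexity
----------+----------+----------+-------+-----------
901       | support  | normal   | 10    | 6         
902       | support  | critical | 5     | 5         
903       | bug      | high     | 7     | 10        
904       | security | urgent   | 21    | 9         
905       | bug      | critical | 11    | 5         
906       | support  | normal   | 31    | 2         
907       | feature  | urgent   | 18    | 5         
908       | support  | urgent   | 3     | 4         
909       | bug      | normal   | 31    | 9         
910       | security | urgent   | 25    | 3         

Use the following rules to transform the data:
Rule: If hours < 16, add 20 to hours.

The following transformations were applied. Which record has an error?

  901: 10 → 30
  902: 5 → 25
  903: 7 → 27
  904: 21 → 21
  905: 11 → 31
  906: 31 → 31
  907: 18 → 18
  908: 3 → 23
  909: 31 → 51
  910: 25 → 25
Record 909 has an error. The correct transformed value should be 31, not 51.

Step 1: Check each record against the rule
Step 2: Record 909 has hours = 31
Step 3: Since 31 >= 16, the bonus should not have been applied
Step 4: Correct value = 31, but claimed value = 51
Conclusion: Record 909 has the error.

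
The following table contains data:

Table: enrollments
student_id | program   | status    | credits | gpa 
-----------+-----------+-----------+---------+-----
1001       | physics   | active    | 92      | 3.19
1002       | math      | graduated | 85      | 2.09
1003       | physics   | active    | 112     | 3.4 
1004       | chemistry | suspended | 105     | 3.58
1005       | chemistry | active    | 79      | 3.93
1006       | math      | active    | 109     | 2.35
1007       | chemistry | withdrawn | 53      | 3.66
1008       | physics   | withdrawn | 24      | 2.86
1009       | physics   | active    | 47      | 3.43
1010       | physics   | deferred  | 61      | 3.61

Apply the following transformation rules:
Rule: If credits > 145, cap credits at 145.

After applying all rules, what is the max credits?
112

Step 1: Original maximum credits = 112
Step 2: Check cap of 145 against maximum
Step 3: No records exceed the cap (max 112 <= cap 145), so no capping applies
Step 4: Maximum after transformation = 112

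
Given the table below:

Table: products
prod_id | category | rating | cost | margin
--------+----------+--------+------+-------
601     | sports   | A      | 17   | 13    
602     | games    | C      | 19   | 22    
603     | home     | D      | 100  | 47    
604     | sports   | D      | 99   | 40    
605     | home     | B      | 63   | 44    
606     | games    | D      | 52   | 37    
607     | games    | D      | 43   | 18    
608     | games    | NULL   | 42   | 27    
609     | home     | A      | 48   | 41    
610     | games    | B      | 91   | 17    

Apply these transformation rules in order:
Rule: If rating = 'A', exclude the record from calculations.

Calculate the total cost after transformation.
509

Step 1: Identify records where rating = 'A'
Step 2: The excluded records sum to 65
Step 3: Original total cost = 574
Step 4: Remaining total = 574 - 65 = 509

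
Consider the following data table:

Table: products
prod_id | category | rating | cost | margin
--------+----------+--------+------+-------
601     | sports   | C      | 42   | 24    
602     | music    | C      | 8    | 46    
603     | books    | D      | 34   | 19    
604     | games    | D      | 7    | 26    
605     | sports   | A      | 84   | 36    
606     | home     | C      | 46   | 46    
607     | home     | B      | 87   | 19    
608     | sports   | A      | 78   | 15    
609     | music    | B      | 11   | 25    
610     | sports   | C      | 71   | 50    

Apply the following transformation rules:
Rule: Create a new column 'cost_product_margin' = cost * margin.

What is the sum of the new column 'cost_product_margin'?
13992

Step 1: For each record, compute cost * margin
Example calculations:
  42 * 24 = 1008
  8 * 46 = 368
  34 * 19 = 646
  ...
Step 2: Sum all derived values
Step 3: Total = 13992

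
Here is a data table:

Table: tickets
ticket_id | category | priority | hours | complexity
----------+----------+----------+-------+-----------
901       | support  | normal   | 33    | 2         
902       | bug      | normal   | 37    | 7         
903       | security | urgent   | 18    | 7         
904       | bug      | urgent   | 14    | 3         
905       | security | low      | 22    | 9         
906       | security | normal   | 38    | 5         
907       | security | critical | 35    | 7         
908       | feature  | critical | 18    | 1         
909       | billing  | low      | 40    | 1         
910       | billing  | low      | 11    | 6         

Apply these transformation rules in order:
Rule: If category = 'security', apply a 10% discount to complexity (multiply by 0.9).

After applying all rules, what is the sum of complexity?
45.2

Step 1: Records with category = 'security' have total complexity = 28
Step 2: Apply multiplier: 28 × 0.9 = 25.2
Step 3: Other records total: 20
Step 4: Final sum = 25.2 + 20 = 45.2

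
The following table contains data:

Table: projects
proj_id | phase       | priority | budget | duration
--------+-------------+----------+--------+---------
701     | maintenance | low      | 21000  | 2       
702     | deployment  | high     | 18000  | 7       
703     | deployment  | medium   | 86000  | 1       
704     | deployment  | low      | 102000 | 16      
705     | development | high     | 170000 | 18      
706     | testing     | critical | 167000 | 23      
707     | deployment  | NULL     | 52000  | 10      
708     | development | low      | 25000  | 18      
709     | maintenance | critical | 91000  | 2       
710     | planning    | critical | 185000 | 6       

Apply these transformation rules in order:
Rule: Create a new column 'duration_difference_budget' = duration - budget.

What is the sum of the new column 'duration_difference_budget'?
-916897

Step 1: For each record, compute duration - budget
Example calculations:
  2 - 21000 = -20998
  7 - 18000 = -17993
  1 - 86000 = -85999
  ...
Step 2: Sum all derived values
Step 3: Total = -916897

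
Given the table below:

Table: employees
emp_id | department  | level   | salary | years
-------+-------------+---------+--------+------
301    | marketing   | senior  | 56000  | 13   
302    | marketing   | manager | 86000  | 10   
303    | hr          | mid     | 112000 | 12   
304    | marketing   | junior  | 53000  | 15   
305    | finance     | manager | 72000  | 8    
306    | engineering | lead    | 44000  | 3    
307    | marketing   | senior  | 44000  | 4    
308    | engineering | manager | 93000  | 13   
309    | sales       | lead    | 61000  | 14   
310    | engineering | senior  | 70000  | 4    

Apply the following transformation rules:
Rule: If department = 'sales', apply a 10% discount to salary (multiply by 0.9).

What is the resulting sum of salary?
684900.0

Step 1: Records with department = 'sales' have total salary = 61000
Step 2: Apply multiplier: 61000 × 0.9 = 54900.0
Step 3: Other records total: 630000
Step 4: Final sum = 54900.0 + 630000 = 684900.0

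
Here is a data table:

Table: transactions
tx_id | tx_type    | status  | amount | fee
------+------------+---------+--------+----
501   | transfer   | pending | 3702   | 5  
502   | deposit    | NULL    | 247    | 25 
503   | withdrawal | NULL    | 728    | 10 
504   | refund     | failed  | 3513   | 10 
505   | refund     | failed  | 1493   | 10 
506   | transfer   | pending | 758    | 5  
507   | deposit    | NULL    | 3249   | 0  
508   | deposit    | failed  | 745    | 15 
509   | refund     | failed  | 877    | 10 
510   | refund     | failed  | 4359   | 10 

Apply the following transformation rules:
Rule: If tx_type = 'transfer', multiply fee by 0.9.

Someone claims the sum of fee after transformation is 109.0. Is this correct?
No, the correct result is 99.0.

Step 1: Calculate the correct sum after transformation
Step 2: Apply multiplier 0.9 to records where tx_type = 'transfer'
Step 3: Correct result = 99.0
Step 4: Claimed result = 109.0
Step 5: 99.0 ≠ 109.0
Conclusion: The claimed result is incorrect. The correct answer is 99.0.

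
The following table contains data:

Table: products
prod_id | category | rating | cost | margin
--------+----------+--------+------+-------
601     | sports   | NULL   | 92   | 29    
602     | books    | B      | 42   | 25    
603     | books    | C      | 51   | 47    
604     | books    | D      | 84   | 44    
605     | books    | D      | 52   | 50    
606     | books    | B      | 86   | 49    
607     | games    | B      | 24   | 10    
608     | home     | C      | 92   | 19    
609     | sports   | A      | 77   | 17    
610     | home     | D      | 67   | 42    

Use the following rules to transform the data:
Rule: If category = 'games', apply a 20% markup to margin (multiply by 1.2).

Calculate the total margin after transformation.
334.0

Step 1: Records with category = 'games' have total margin = 10
Step 2: Apply multiplier: 10 × 1.2 = 12.0
Step 3: Other records total: 322
Step 4: Final sum = 12.0 + 322 = 334.0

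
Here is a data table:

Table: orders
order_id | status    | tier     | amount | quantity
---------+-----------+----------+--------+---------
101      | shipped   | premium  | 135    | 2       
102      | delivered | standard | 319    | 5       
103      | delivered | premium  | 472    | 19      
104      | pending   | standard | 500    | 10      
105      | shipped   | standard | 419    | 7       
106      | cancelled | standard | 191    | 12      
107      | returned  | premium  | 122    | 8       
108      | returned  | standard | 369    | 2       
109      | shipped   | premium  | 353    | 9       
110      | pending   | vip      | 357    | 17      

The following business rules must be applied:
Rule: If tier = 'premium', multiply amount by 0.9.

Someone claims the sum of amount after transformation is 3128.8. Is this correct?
Yes, the result is correct.

Step 1: Calculate the correct sum after transformation
Step 2: Apply multiplier 0.9 to records where tier = 'premium'
Step 3: Correct result = 3128.8
Step 4: Claimed result = 3128.8
Step 5: 3128.8 = 3128.8 ✓
Conclusion: The claimed result is correct.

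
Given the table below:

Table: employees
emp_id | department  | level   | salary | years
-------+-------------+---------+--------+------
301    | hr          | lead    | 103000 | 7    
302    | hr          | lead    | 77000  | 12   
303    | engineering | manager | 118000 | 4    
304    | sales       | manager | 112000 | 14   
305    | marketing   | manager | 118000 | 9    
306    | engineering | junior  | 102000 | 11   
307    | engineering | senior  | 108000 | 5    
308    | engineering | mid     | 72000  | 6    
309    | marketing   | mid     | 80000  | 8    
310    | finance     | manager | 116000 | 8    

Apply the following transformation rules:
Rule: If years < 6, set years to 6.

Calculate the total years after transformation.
87

Step 1: 2 records have years < 6
Step 2: These records originally summed to 9
Step 3: After setting to minimum: 2 × 6 = 12
Step 4: Unaffected records sum: 75
Step 5: Final sum = 12 + 75 = 87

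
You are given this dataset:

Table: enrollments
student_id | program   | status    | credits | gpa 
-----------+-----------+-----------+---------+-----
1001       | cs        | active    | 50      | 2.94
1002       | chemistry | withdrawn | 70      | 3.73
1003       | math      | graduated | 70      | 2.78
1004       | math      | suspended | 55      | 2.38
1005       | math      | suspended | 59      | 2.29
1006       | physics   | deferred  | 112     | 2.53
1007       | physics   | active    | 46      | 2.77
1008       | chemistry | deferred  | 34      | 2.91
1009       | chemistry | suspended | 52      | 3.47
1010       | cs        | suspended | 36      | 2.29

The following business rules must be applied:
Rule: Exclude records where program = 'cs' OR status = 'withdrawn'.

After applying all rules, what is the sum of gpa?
19.13

Step 1: Find records where program = 'cs' OR status = 'withdrawn'
Step 2: 3 records match, summing to 8.96
Step 3: Original sum: 28.09
Step 4: Remaining sum = 28.09 - 8.96 = 19.13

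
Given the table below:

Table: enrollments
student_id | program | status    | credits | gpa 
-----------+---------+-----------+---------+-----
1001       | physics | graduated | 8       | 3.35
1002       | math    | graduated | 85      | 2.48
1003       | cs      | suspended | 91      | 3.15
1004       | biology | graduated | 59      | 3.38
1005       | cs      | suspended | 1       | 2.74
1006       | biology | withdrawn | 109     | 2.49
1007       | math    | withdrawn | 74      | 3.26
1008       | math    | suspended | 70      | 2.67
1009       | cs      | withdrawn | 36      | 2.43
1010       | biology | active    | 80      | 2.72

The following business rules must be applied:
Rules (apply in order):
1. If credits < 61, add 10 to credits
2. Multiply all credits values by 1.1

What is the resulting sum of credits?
718.3

Step 1: Apply Rule 1 - Add 10 to records with credits < 61
  - 4 records affected: 104 + (4 × 10) = 144
  - Unaffected records: 509
  - Sum after Rule 1: 653
Step 2: Apply Rule 2 - Multiply all by 1.1
  - 653 × 1.1 = 718.3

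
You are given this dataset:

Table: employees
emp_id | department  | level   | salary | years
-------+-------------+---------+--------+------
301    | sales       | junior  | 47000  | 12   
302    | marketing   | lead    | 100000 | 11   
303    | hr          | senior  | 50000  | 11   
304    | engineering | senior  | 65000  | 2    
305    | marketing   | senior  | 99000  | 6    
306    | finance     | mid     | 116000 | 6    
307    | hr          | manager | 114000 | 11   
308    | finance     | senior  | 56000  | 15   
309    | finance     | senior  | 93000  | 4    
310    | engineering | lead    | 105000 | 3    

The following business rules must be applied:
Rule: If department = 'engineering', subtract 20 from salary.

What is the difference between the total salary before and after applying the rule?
40

Step 1: Original sum of salary = 845000
Step 2: 2 records have department = 'engineering'
Step 3: Each affected record changes by -20
Step 4: Total change = 2 × -20 = -40
Step 5: New sum = 845000 + -40 = 844960
Step 6: Difference = |844960 - 845000| = 40
        (Sum decreased by 40)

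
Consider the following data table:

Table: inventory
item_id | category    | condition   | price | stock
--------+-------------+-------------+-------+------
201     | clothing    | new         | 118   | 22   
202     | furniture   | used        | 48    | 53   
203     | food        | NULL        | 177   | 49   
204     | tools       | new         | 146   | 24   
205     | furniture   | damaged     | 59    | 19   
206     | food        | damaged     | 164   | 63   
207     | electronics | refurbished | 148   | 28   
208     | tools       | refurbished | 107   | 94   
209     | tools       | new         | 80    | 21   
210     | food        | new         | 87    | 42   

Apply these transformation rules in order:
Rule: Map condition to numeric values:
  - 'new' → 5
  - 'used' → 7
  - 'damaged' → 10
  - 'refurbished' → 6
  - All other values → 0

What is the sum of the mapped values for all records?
59

Step 1: Apply mapping to each record
Step 2: Count by status:
  'new': 4 records × 5 = 20
  'used': 1 records × 7 = 7
  'damaged': 2 records × 10 = 20
  'refurbished': 2 records × 6 = 12
Step 3: Sum all mapped values = 59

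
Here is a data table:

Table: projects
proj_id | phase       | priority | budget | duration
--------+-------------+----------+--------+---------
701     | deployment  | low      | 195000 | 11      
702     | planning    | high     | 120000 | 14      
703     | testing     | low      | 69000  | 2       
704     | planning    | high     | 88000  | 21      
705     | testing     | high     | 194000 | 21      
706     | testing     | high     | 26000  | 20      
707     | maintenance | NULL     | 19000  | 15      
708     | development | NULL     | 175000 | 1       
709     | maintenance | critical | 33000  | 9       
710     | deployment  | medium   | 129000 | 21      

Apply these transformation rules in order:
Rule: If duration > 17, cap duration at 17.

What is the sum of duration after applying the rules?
120

Step 1: 4 records have duration > 17
Step 2: These records originally summed to 83
Step 3: After capping: 4 × 17 = 68
Step 4: Unaffected records sum: 52
Step 5: Final sum = 68 + 52 = 120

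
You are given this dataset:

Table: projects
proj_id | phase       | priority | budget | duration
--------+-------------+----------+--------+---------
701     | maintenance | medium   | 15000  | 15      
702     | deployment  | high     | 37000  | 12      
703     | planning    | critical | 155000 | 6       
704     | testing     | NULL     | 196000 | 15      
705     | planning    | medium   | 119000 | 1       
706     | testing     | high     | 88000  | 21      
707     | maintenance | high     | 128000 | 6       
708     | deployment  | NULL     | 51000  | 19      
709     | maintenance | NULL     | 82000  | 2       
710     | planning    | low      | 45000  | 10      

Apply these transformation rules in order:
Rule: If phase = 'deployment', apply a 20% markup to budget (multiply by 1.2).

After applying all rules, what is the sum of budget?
933600.0

Step 1: Records with phase = 'deployment' have total budget = 88000
Step 2: Apply multiplier: 88000 × 1.2 = 105600.0
Step 3: Other records total: 828000
Step 4: Final sum = 105600.0 + 828000 = 933600.0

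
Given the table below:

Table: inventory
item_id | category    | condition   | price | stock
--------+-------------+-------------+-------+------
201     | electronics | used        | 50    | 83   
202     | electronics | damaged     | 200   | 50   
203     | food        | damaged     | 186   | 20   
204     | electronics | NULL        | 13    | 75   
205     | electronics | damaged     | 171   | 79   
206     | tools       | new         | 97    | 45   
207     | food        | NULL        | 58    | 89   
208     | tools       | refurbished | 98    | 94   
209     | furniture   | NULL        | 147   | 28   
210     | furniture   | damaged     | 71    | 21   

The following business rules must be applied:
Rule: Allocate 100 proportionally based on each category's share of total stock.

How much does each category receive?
electronics: 49.14, food: 18.66, furniture: 8.39, tools: 23.8

Step 1: Calculate total stock = 584
Step 2: Calculate each category's proportion:
  electronics: 287/584 = 49.14% → 49.14
  food: 109/584 = 18.66% → 18.66
  furniture: 49/584 = 8.39% → 8.39
  tools: 139/584 = 23.80% → 23.8
Step 3: Verify: sum of allocations ≈ 100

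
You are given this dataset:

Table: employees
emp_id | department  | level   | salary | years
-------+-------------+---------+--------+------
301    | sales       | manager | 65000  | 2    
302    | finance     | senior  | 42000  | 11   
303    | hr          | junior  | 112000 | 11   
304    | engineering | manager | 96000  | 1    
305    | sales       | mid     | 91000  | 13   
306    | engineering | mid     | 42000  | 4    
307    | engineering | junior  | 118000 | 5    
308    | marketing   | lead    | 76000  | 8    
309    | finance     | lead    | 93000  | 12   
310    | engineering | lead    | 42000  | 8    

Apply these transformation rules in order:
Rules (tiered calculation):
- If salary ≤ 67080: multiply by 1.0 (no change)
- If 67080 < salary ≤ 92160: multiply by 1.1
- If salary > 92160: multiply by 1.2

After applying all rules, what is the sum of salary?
877500.0

Step 1: Tier 1 (salary ≤ 67080): 4 records, sum = 191000 × 1.0 = 191000.0
Step 2: Tier 2 (67080 < salary ≤ 92160): 2 records, sum = 167000 × 1.1 = 183700.0
Step 3: Tier 3 (salary > 92160): 4 records, sum = 419000 × 1.2 = 502800.0
Step 4: Final sum = 191000.0 + 183700.0 + 502800.0 = 877500.0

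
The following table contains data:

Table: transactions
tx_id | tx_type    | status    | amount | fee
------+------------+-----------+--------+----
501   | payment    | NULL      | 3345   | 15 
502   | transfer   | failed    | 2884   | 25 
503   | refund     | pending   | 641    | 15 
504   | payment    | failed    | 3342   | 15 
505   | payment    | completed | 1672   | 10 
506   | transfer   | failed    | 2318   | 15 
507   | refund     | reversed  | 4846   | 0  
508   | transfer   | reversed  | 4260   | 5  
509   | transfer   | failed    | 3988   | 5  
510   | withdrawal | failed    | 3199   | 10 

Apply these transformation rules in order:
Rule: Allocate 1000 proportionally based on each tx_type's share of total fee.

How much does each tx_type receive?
payment: 347.83, refund: 130.43, transfer: 434.78, withdrawal: 86.96

Step 1: Calculate total fee = 115
Step 2: Calculate each tx_type's proportion:
  payment: 40/115 = 34.78% → 347.83
  refund: 15/115 = 13.04% → 130.43
  transfer: 50/115 = 43.48% → 434.78
  withdrawal: 10/115 = 8.70% → 86.96
Step 3: Verify: sum of allocations ≈ 1000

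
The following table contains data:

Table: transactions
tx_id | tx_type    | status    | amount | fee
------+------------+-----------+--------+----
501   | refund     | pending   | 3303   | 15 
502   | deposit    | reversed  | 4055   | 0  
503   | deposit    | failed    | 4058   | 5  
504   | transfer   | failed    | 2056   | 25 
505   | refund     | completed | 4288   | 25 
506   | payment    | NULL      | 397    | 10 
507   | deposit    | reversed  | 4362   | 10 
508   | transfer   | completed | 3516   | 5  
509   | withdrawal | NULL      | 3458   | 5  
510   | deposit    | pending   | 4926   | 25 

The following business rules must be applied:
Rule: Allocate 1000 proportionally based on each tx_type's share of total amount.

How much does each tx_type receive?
deposit: 505.56, payment: 11.53, refund: 220.55, transfer: 161.89, withdrawal: 100.47

Step 1: Calculate total amount = 34419
Step 2: Calculate each tx_type's proportion:
  deposit: 17401/34419 = 50.56% → 505.56
  payment: 397/34419 = 1.15% → 11.53
  refund: 7591/34419 = 22.05% → 220.55
  transfer: 5572/34419 = 16.19% → 161.89
  withdrawal: 3458/34419 = 10.05% → 100.47
Step 3: Verify: sum of allocations ≈ 1000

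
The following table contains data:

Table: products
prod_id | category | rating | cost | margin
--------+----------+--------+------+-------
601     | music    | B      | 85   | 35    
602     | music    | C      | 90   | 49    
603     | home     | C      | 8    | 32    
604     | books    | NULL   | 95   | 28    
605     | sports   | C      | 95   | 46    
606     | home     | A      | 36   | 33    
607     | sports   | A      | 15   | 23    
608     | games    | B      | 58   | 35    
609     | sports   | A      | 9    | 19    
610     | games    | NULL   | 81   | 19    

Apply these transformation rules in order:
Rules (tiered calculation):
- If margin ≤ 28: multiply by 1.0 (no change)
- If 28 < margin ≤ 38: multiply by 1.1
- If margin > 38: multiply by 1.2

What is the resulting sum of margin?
351.5

Step 1: Tier 1 (margin ≤ 28): 4 records, sum = 89 × 1.0 = 89.0
Step 2: Tier 2 (28 < margin ≤ 38): 4 records, sum = 135 × 1.1 = 148.5
Step 3: Tier 3 (margin > 38): 2 records, sum = 95 × 1.2 = 114.0
Step 4: Final sum = 89.0 + 148.5 + 114.0 = 351.5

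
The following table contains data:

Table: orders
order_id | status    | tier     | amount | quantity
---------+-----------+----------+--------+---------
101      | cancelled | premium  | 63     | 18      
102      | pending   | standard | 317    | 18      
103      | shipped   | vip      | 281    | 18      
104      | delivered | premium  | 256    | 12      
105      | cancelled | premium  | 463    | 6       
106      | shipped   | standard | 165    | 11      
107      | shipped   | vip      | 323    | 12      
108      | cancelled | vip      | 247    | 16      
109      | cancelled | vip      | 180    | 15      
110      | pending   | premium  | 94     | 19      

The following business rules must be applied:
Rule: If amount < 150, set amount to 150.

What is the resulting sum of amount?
2532

Step 1: 2 records have amount < 150
Step 2: These records originally summed to 157
Step 3: After setting to minimum: 2 × 150 = 300
Step 4: Unaffected records sum: 2232
Step 5: Final sum = 300 + 2232 = 2532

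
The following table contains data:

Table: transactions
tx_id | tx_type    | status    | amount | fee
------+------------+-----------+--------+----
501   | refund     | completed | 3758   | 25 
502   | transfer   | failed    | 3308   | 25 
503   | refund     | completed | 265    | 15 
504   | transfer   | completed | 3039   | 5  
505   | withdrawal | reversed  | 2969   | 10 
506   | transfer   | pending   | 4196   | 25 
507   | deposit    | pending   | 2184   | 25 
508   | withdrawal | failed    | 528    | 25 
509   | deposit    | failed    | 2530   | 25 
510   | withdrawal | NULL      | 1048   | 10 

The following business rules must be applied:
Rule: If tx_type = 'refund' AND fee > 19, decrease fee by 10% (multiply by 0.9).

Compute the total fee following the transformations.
187.5

Step 1: Find records where tx_type = 'refund' AND fee > 19
Step 2: 1 records match, summing to 25
Step 3: After multiplier: 25 × 0.9 = 22.5
Step 4: Unaffected records sum: 165
Step 5: Final sum = 22.5 + 165 = 187.5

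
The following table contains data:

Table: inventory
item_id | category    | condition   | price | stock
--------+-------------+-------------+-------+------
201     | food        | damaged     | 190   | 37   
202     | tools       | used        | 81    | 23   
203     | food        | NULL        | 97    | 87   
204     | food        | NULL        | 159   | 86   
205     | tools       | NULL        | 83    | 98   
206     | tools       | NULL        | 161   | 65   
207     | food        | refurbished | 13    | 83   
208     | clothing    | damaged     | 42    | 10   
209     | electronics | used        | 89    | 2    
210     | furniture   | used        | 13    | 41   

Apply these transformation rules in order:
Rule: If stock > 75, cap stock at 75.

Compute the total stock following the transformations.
478

Step 1: 4 records have stock > 75
Step 2: These records originally summed to 354
Step 3: After capping: 4 × 75 = 300
Step 4: Unaffected records sum: 178
Step 5: Final sum = 300 + 178 = 478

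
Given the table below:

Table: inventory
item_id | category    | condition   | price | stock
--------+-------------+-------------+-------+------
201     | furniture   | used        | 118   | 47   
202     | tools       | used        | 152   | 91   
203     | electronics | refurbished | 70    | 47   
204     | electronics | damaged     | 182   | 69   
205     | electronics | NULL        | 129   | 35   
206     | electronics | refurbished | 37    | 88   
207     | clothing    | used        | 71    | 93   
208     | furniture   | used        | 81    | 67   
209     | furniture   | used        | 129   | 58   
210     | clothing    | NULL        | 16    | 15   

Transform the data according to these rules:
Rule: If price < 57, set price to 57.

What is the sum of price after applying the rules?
1046

Step 1: 2 records have price < 57
Step 2: These records originally summed to 53
Step 3: After setting to minimum: 2 × 57 = 114
Step 4: Unaffected records sum: 932
Step 5: Final sum = 114 + 932 = 1046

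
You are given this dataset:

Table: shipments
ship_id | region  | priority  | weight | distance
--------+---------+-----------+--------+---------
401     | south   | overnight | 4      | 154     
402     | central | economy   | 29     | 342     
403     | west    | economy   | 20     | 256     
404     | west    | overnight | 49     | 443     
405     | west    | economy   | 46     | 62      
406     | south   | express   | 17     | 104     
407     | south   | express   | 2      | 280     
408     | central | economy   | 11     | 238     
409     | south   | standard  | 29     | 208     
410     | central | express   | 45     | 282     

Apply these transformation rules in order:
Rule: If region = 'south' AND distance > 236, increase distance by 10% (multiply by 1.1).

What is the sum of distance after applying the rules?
2397.0

Step 1: Find records where region = 'south' AND distance > 236
Step 2: 1 records match, summing to 280
Step 3: After multiplier: 280 × 1.1 = 308.0
Step 4: Unaffected records sum: 2089
Step 5: Final sum = 308.0 + 2089 = 2397.0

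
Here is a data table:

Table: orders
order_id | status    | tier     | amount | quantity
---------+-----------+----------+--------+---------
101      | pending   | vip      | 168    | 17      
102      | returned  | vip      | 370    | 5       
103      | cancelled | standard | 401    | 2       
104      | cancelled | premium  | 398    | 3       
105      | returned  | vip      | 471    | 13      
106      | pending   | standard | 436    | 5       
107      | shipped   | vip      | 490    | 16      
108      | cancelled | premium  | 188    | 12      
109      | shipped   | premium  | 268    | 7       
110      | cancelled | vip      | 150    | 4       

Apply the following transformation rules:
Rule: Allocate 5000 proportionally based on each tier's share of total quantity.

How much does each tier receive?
premium: 1309.52, standard: 416.67, vip: 3273.81

Step 1: Calculate total quantity = 84
Step 2: Calculate each tier's proportion:
  premium: 22/84 = 26.19% → 1309.52
  standard: 7/84 = 8.33% → 416.67
  vip: 55/84 = 65.48% → 3273.81
Step 3: Verify: sum of allocations ≈ 5000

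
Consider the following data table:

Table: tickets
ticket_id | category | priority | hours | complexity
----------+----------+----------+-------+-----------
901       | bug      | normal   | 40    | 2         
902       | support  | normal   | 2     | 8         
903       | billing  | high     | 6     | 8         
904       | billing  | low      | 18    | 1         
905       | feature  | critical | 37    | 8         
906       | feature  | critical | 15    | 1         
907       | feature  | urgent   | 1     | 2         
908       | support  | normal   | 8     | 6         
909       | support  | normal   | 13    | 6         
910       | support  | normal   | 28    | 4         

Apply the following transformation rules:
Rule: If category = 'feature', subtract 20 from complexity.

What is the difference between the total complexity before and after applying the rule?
60

Step 1: Original sum of complexity = 46
Step 2: 3 records have category = 'feature'
Step 3: Each affected record changes by -20
Step 4: Total change = 3 × -20 = -60
Step 5: New sum = 46 + -60 = -14
Step 6: Difference = |-14 - 46| = 60
        (Sum decreased by 60)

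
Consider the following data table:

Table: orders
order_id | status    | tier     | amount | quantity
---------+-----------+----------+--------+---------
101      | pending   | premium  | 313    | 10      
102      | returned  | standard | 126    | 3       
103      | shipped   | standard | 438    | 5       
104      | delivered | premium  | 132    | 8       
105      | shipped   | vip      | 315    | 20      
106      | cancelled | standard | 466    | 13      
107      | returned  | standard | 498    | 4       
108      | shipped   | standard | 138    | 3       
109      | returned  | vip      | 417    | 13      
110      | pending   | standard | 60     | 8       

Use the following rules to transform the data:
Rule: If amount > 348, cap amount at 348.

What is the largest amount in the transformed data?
348

Step 1: Original maximum amount = 498
Step 2: Apply cap at 348
Step 3: 4 records had amount > 348 and were capped
Step 4: Maximum after transformation = 348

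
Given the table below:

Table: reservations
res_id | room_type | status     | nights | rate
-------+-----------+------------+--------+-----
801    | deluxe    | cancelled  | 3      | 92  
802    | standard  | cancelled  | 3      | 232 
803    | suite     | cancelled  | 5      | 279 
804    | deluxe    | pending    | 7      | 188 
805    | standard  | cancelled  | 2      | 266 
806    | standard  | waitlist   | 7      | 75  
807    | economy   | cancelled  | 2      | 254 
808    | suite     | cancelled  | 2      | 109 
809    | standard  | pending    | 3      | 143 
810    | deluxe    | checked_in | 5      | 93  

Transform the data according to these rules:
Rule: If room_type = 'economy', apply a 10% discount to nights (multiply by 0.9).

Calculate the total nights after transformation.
38.8

Step 1: Records with room_type = 'economy' have total nights = 2
Step 2: Apply multiplier: 2 × 0.9 = 1.8
Step 3: Other records total: 37
Step 4: Final sum = 1.8 + 37 = 38.8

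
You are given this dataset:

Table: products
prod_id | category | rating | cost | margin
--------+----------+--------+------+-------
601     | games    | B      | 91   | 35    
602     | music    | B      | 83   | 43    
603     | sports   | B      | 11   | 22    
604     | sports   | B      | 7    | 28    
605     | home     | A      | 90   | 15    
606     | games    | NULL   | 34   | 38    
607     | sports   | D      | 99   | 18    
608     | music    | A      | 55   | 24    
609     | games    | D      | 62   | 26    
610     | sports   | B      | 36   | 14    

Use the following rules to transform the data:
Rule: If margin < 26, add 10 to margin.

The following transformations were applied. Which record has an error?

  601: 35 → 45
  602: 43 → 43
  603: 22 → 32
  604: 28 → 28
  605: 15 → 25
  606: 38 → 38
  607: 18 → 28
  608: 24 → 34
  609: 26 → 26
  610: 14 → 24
Record 601 has an error. The correct transformed value should be 35, not 45.

Step 1: Check each record against the rule
Step 2: Record 601 has margin = 35
Step 3: Since 35 >= 26, the bonus should not have been applied
Step 4: Correct value = 35, but claimed value = 45
Conclusion: Record 601 has the error.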